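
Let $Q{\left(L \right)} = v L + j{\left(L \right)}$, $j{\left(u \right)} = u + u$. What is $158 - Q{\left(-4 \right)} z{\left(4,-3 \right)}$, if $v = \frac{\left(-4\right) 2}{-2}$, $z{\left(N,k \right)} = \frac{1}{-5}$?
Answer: $- \frac{3792}{5} \approx -758.4$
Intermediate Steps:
$j{\left(u \right)} = 2 u$
$z{\left(N,k \right)} = - \frac{1}{5}$
$v = 4$ ($v = \left(-8\right) \left(- \frac{1}{2}\right) = 4$)
$Q{\left(L \right)} = 6 L$ ($Q{\left(L \right)} = 4 L + 2 L = 6 L$)
$158 - Q{\left(-4 \right)} z{\left(4,-3 \right)} = 158 - 6 \left(-4\right) \left(- \frac{1}{5}\right) = 158 \left(-1\right) \left(-24\right) \left(- \frac{1}{5}\right) = 158 \cdot 24 \left(- \frac{1}{5}\right) = 158 \left(- \frac{24}{5}\right) = - \frac{3792}{5}$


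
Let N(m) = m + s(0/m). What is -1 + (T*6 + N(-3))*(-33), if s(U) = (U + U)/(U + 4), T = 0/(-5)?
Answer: 98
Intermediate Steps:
T = 0 (T = 0*(-1/5) = 0)
s(U) = 2*U/(4 + U) (s(U) = (2*U)/(4 + U) = 2*U/(4 + U))
N(m) = m (N(m) = m + 2*(0/m)/(4 + 0/m) = m + 2*0/(4 + 0) = m + 2*0/4 = m + 2*0*(1/4) = m + 0 = m)
-1 + (T*6 + N(-3))*(-33) = -1 + (0*6 - 3)*(-33) = -1 + (0 - 3)*(-33) = -1 - 3*(-33) = -1 + 99 = 98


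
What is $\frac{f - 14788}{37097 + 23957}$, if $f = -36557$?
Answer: $- \frac{7335}{8722} \approx -0.84098$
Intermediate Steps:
$\frac{f - 14788}{37097 + 23957} = \frac{-36557 - 14788}{37097 + 23957} = - \frac{51345}{61054} = \left(-51345\right) \frac{1}{61054} = - \frac{7335}{8722}$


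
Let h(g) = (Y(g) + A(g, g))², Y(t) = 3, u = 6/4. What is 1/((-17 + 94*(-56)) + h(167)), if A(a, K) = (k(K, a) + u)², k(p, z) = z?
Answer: 16/12900559065 ≈ 1.2403e-9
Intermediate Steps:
u = 3/2 (u = 6*(¼) = 3/2 ≈ 1.5000)
A(a, K) = (3/2 + a)² (A(a, K) = (a + 3/2)² = (3/2 + a)²)
h(g) = (3 + (3 + 2*g)²/4)²
1/((-17 + 94*(-56)) + h(167)) = 1/((-17 + 94*(-56)) + (12 + (3 + 2*167)²)²/16) = 1/((-17 - 5264) + (12 + (3 + 334)²)²/16) = 1/(-5281 + (12 + 337²)²/16) = 1/(-5281 + (12 + 113569)²/16) = 1/(-5281 + (1/16)*113581²) = 1/(-5281 + (1/16)*12900643561) = 1/(-5281 + 12900643561/16) = 1/(12900559065/16) = 16/12900559065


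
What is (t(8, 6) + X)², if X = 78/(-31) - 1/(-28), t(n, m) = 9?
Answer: 32024281/753424 ≈ 42.505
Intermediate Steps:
X = -2153/868 (X = 78*(-1/31) - 1*(-1/28) = -78/31 + 1/28 = -2153/868 ≈ -2.4804)
(t(8, 6) + X)² = (9 - 2153/868)² = (5659/868)² = 32024281/753424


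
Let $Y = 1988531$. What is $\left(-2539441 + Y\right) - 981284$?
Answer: $-1532194$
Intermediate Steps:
$\left(-2539441 + Y\right) - 981284 = \left(-2539441 + 1988531\right) - 981284 = -550910 - 981284 = -1532194$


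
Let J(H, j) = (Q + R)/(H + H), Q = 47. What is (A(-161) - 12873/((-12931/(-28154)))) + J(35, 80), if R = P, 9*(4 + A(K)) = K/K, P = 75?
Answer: -114173070586/4073265 ≈ -28030.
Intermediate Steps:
A(K) = -35/9 (A(K) = -4 + (K/K)/9 = -4 + (⅑)*1 = -4 + ⅑ = -35/9)
R = 75
J(H, j) = 61/H (J(H, j) = (47 + 75)/(H + H) = 122/((2*H)) = 122*(1/(2*H)) = 61/H)
(A(-161) - 12873/((-12931/(-28154)))) + J(35, 80) = (-35/9 - 12873/((-12931/(-28154)))) + 61/35 = (-35/9 - 12873/((-12931*(-1/28154)))) + 61*(1/35) = (-35/9 - 12873/12931/28154) + 61/35 = (-35/9 - 12873*28154/12931) + 61/35 = (-35/9 - 362426442/12931) + 61/35 = -3262290563/116379 + 61/35 = -114173070586/4073265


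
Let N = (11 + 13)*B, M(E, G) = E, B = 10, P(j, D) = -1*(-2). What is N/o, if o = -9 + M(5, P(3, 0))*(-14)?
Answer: -240/79 ≈ -3.0380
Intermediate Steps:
P(j, D) = 2
N = 240 (N = (11 + 13)*10 = 24*10 = 240)
o = -79 (o = -9 + 5*(-14) = -9 - 70 = -79)
N/o = 240/(-79) = 240*(-1/79) = -240/79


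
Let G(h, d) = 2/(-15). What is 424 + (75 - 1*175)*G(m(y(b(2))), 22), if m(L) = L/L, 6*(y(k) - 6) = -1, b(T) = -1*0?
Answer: 1312/3 ≈ 437.33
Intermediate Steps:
b(T) = 0
y(k) = 35/6 (y(k) = 6 + (⅙)*(-1) = 6 - ⅙ = 35/6)
m(L) = 1
G(h, d) = -2/15 (G(h, d) = 2*(-1/15) = -2/15)
424 + (75 - 1*175)*G(m(y(b(2))), 22) = 424 + (75 - 1*175)*(-2/15) = 424 + (75 - 175)*(-2/15) = 424 - 100*(-2/15) = 424 + 40/3 = 1312/3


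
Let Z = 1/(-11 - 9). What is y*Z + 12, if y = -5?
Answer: 49/4 ≈ 12.250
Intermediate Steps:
Z = -1/20 (Z = 1/(-20) = -1/20 ≈ -0.050000)
y*Z + 12 = -5*(-1/20) + 12 = 1/4 + 12 = 49/4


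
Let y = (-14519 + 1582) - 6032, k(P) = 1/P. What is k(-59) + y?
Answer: -1119172/59 ≈ -18969.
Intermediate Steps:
y = -18969 (y = -12937 - 6032 = -18969)
k(-59) + y = 1/(-59) - 18969 = -1/59 - 18969 = -1119172/59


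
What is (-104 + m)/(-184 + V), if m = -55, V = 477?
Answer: -159/293 ≈ -0.54266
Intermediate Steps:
(-104 + m)/(-184 + V) = (-104 - 55)/(-184 + 477) = -159/293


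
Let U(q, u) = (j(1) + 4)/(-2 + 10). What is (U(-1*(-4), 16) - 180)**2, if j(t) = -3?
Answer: 2070721/64 ≈ 32355.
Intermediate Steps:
U(q, u) = 1/8 (U(q, u) = (-3 + 4)/(-2 + 10) = 1/8)
(U(-1*(-4), 16) - 180)**2 = (1/8 - 180)**2 = (-1439/8)**2 = 2070721/64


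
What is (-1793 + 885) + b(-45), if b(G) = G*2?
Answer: -998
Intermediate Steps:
b(G) = 2*G
(-1793 + 885) + b(-45) = (-1793 + 885) + 2*(-45) = -908 - 90 = -998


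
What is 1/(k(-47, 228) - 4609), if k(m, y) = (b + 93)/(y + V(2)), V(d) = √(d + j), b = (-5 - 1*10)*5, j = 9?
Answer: -239539453/1104018423865 + 18*√11/1104018423865 ≈ -0.00021697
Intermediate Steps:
b = -75 (b = (-5 - 10)*5 = -15*5 = -75)
V(d) = √(9 + d) (V(d) = √(d + 9) = √(9 + d))
k(m, y) = 18/(y + √11) (k(m, y) = (-75 + 93)/(y + √(9 + 2)) = 18/(y + √11))
1/(k(-47, 228) - 4609) = 1/(18/(228 + √11) - 4609) = 1/(-4609 + 18/(228 + √11))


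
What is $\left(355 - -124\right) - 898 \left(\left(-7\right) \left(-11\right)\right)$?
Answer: $-68667$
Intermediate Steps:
$\left(355 - -124\right) - 898 \left(\left(-7\right) \left(-11\right)\right) = \left(355 + 124\right) - 69146 = 479 - 69146 = -68667$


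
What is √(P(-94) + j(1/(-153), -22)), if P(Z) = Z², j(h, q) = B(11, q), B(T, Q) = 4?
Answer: 2*√2210 ≈ 94.021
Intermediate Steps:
j(h, q) = 4
√(P(-94) + j(1/(-153), -22)) = √((-94)² + 4) = √(8836 + 4) = √8840 = 2*√2210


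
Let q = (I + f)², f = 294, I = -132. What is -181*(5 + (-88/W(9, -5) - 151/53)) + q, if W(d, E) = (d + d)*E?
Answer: 61241318/2385 ≈ 25678.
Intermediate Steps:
W(d, E) = 2*E*d (W(d, E) = (2*d)*E = 2*E*d)
q = 26244 (q = (-132 + 294)² = 162² = 26244)
-181*(5 + (-88/W(9, -5) - 151/53)) + q = -181*(5 + (-88/(2*(-5)*9) - 151/53)) + 26244 = -181*(5 + (-88/(-90) - 151*1/53)) + 26244 = -181*(5 + (-88*(-1/90) - 151/53)) + 26244 = -181*(5 + (44/45 - 151/53)) + 26244 = -181*(5 - 4463/2385) + 26244 = -181*7462/2385 + 26244 = -1350622/2385 + 26244 = 61241318/2385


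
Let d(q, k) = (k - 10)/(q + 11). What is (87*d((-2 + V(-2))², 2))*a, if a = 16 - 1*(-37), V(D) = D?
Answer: -12296/9 ≈ -1366.2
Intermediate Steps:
d(q, k) = (-10 + k)/(11 + q)
a = 53 (a = 16 + 37 = 53)
(87*d((-2 + V(-2))², 2))*a = (87*((-10 + 2)/(11 + (-2 - 2)²)))*53 = (87*(-8/(11 + (-4)²)))*53 = (87*(-8/(11 + 16)))*53 = (87*(-8/27))*53 = -232/9*53 = -12296/9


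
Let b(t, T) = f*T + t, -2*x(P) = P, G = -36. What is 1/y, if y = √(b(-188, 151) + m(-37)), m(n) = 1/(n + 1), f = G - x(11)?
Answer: -6*I*√172567/172567 ≈ -0.014444*I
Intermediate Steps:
x(P) = -P/2
f = -61/2 (f = -36 - (-1)*11/2 = -36 - 1*(-11/2) = -36 + 11/2 = -61/2 ≈ -30.500)
m(n) = 1/(1 + n)
b(t, T) = t - 61*T/2 (b(t, T) = -61*T/2 + t = t - 61*T/2)
y = I*√172567/6 (y = √((-188 - 61/2*151) + 1/(1 - 37)) = √((-188 - 9211/2) + 1/(-36)) = √(-9587/2 - 1/36) = √(-172567/36) = I*√172567/6 ≈ 69.235*I)
1/y = 1/(I*√172567/6) = -6*I*√172567/172567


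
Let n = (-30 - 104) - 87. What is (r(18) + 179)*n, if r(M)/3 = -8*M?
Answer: 55913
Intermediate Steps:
r(M) = -24*M (r(M) = 3*(-8*M) = -24*M)
n = -221 (n = -134 - 87 = -221)
(r(18) + 179)*n = (-24*18 + 179)*(-221) = (-432 + 179)*(-221) = -253*(-221) = 55913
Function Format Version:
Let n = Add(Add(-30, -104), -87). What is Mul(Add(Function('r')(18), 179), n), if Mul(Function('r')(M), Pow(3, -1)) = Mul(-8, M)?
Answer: 55913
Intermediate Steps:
Function('r')(M) = Mul(-24, M) (Function('r')(M) = Mul(3, Mul(-8, M)) = Mul(-24, M))
n = -221 (n = Add(-134, -87) = -221)
Mul(Add(Function('r')(18), 179), n) = Mul(Add(Mul(-24, 18), 179), -221) = Mul(Add(-432, 179), -221) = Mul(-253, -221) = 55913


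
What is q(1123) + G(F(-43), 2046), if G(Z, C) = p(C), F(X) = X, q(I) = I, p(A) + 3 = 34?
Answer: 1154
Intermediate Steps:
p(A) = 31 (p(A) = -3 + 34 = 31)
G(Z, C) = 31
q(1123) + G(F(-43), 2046) = 1123 + 31 = 1154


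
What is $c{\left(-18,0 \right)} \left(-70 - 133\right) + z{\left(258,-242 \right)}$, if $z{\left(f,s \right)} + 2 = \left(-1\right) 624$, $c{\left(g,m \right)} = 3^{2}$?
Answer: $-2453$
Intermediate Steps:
$c{\left(g,m \right)} = 9$
$z{\left(f,s \right)} = -626$ ($z{\left(f,s \right)} = -2 - 624 = -626$)
$c{\left(-18,0 \right)} \left(-70 - 133\right) + z{\left(258,-242 \right)} = 9 \left(-70 - 133\right) - 626 = 9 \left(-203\right) - 626 = -1827 - 626 = -2453$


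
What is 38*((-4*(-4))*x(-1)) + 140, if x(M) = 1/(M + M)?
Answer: -164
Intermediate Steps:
x(M) = 1/(2*M)
38*((-4*(-4))*x(-1)) + 140 = 38*((-4*(-4))*((½)/(-1))) + 140 = 38*(16*((½)*(-1))) + 140 = 38*(16*(-½)) + 140 = 38*(-8) + 140 = -304 + 140 = -164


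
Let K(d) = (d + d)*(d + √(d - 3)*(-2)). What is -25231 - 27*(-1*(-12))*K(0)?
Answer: -25231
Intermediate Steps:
K(d) = 2*d*(d - 2*√(-3 + d)) (K(d) = (2*d)*(d + √(-3 + d)*(-2)) = (2*d)*(d - 2*√(-3 + d)) = 2*d*(d - 2*√(-3 + d)))
-25231 - 27*(-1*(-12))*K(0) = -25231 - 27*(-1*(-12))*2*0*(0 - 2*√(-3 + 0)) = -25231 - 27*12*2*0*(0 - 2*I*√3) = -25231 - 324*2*0*(0 - 2*I*√3) = -25231 - 324*2*0*(-2*I*√3) = -25231 - 324*0 = -25231 - 1*0 = -25231 + 0 = -25231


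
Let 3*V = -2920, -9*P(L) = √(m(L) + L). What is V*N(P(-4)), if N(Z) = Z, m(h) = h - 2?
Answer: 2920*I*√10/27 ≈ 341.99*I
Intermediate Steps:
m(h) = -2 + h
P(L) = -√(-2 + 2*L)/9 (P(L) = -√((-2 + L) + L)/9 = -√(-2 + 2*L)/9)
V = -2920/3 (V = (⅓)*(-2920) = -2920/3 ≈ -973.33)
V*N(P(-4)) = -(-2920)*√(-2 + 2*(-4))/27 = -(-2920)*√(-2 - 8)/27 = -(-2920)*√(-10)/27 = -(-2920)*I*√10/27 = 2920*I*√10/27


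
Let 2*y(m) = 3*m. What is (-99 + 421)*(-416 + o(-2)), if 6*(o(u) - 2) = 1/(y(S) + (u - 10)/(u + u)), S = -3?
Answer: -1200094/9 ≈ -1.3334e+5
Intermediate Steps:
y(m) = 3*m/2 (y(m) = (3*m)/2 = 3*m/2)
o(u) = 2 + 1/(6*(-9/2 + (-10 + u)/(2*u))) (o(u) = 2 + 1/(6*((3/2)*(-3) + (u - 10)/(u + u))) = 2 + 1/(6*(-9/2 + (-10 + u)/((2*u)))) = 2 + 1/(6*(-9/2 + (-10 + u)*(1/(2*u)))) = 2 + 1/(6*(-9/2 + (-10 + u)/(2*u))))
(-99 + 421)*(-416 + o(-2)) = (-99 + 421)*(-416 + (60 + 47*(-2))/(6*(5 + 4*(-2)))) = 322*(-416 + (60 - 94)/(6*(5 - 8))) = 322*(-416 + (1/6)*(-34)/(-3)) = 322*(-416 + (1/6)*(-1/3)*(-34)) = 322*(-416 + 17/9) = 322*(-3727/9) = -1200094/9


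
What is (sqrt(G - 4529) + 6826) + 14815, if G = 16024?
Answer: 21641 + 11*sqrt(95) ≈ 21748.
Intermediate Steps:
(sqrt(G - 4529) + 6826) + 14815 = (sqrt(16024 - 4529) + 6826) + 14815 = (sqrt(11495) + 6826) + 14815 = (11*sqrt(95) + 6826) + 14815 = (6826 + 11*sqrt(95)) + 14815 = 21641 + 11*sqrt(95)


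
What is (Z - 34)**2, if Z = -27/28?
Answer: 958441/784 ≈ 1222.5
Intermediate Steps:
Z = -27/28 (Z = -27*1/28 = -27/28 ≈ -0.96429)
(Z - 34)**2 = (-27/28 - 34)**2 = (-979/28)**2 = 958441/784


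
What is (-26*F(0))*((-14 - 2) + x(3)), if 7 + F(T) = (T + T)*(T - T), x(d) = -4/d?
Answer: -9464/3 ≈ -3154.7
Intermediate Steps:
F(T) = -7 (F(T) = -7 + (T + T)*(T - T) = -7 + (2*T)*0 = -7 + 0 = -7)
(-26*F(0))*((-14 - 2) + x(3)) = (-26*(-7))*((-14 - 2) - 4/3) = 182*(-16 - 4*⅓) = 182*(-16 - 4/3) = 182*(-52/3) = -9464/3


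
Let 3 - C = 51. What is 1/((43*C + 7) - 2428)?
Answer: -1/4485 ≈ -0.00022297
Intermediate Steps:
C = -48 (C = 3 - 1*51 = 3 - 51 = -48)
1/((43*C + 7) - 2428) = 1/((43*(-48) + 7) - 2428) = 1/((-2064 + 7) - 2428) = 1/(-2057 - 2428) = 1/(-4485) = -1/4485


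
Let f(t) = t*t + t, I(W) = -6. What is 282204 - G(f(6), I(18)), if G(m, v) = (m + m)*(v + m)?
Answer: 279180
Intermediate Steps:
f(t) = t + t² (f(t) = t² + t = t + t²)
G(m, v) = 2*m*(m + v) (G(m, v) = (2*m)*(m + v) = 2*m*(m + v))
282204 - G(f(6), I(18)) = 282204 - 2*6*(1 + 6)*(6*(1 + 6) - 6) = 282204 - 2*6*7*(6*7 - 6) = 282204 - 2*42*(42 - 6) = 282204 - 2*42*36 = 282204 - 1*3024 = 282204 - 3024 = 279180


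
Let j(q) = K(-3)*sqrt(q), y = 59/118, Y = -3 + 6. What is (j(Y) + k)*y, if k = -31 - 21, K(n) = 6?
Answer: -26 + 3*sqrt(3) ≈ -20.804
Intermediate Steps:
Y = 3
y = 1/2 (y = 59*(1/118) = 1/2 ≈ 0.50000)
j(q) = 6*sqrt(q)
k = -52
(j(Y) + k)*y = (6*sqrt(3) - 52)*(1/2) = (-52 + 6*sqrt(3))*(1/2) = -26 + 3*sqrt(3)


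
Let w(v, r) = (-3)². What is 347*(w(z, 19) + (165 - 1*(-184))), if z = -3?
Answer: 124226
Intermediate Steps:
w(v, r) = 9
347*(w(z, 19) + (165 - 1*(-184))) = 347*(9 + (165 - 1*(-184))) = 347*(9 + (165 + 184)) = 347*(9 + 349) = 347*358 = 124226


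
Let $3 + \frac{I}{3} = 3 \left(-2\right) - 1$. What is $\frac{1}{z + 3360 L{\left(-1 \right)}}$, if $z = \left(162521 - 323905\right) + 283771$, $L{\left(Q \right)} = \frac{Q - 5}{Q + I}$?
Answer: $\frac{31}{3814157} \approx 8.1276 \cdot 10^{-6}$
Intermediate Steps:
$I = -30$ ($I = -9 + 3 \left(3 \left(-2\right) - 1\right) = -9 + 3 \left(-6 - 1\right) = -9 + 3 \left(-7\right) = -9 - 21 = -30$)
$L{\left(Q \right)} = \frac{-5 + Q}{-30 + Q}$ ($L{\left(Q \right)} = \frac{Q - 5}{Q - 30} = \frac{-5 + Q}{-30 + Q}$)
$z = 122387$ ($z = -161384 + 283771 = 122387$)
$\frac{1}{z + 3360 L{\left(-1 \right)}} = \frac{1}{122387 + 3360 \frac{-5 - 1}{-30 - 1}} = \frac{1}{122387 + 3360 \frac{1}{-31} \left(-6\right)} = \frac{1}{122387 + 3360 \left(\left(- \frac{1}{31}\right) \left(-6\right)\right)} = \frac{1}{122387 + 3360 \cdot \frac{6}{31}} = \frac{1}{122387 + \frac{20160}{31}} = \frac{1}{\frac{3814157}{31}} = \frac{31}{3814157}$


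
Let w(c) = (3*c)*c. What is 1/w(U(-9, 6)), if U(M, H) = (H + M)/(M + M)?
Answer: 12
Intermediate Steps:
U(M, H) = (H + M)/(2*M) (U(M, H) = (H + M)/((2*M)) = (H + M)*(1/(2*M)) = (H + M)/(2*M))
w(c) = 3*c²
1/w(U(-9, 6)) = 1/(3*((½)*(6 - 9)/(-9))²) = 1/(3*((½)*(-⅑)*(-3))²) = 1/(3*(⅙)²) = 1/(3*(1/36)) = 1/(1/12) = 12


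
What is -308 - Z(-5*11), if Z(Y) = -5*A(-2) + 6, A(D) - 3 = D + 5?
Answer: -284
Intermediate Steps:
A(D) = 8 + D (A(D) = 3 + (D + 5) = 3 + (5 + D) = 8 + D)
Z(Y) = -24 (Z(Y) = -5*(8 - 2) + 6 = -5*6 + 6 = -30 + 6 = -24)
-308 - Z(-5*11) = -308 - 1*(-24) = -308 + 24 = -284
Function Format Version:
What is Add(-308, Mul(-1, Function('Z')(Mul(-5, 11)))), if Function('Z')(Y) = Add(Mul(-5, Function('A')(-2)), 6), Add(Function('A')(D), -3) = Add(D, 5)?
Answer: -284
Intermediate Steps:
Function('A')(D) = Add(8, D) (Function('A')(D) = Add(3, Add(D, 5)) = Add(3, Add(5, D)) = Add(8, D))
Function('Z')(Y) = -24 (Function('Z')(Y) = Add(Mul(-5, Add(8, -2)), 6) = Add(Mul(-5, 6), 6) = Add(-30, 6) = -24)
Add(-308, Mul(-1, Function('Z')(Mul(-5, 11)))) = Add(-308, Mul(-1, -24)) = Add(-308, 24) = -284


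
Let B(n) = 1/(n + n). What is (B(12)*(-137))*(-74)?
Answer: 5069/12 ≈ 422.42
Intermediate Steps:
B(n) = 1/(2*n)
(B(12)*(-137))*(-74) = (((½)/12)*(-137))*(-74) = (((½)*(1/12))*(-137))*(-74) = ((1/24)*(-137))*(-74) = -137/24*(-74) = 5069/12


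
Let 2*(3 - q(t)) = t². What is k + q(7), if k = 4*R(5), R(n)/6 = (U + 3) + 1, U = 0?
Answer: 149/2 ≈ 74.500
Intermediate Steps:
q(t) = 3 - t²/2
R(n) = 24 (R(n) = 6*((0 + 3) + 1) = 6*(3 + 1) = 6*4 = 24)
k = 96 (k = 4*24 = 96)
k + q(7) = 96 + (3 - ½*7²) = 96 + (3 - ½*49) = 96 + (3 - 49/2) = 96 - 43/2 = 149/2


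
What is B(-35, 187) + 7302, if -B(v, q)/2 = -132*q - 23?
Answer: 56716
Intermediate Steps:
B(v, q) = 46 + 264*q (B(v, q) = -2*(-132*q - 23) = -2*(-23 - 132*q) = 46 + 264*q)
B(-35, 187) + 7302 = (46 + 264*187) + 7302 = (46 + 49368) + 7302 = 49414 + 7302 = 56716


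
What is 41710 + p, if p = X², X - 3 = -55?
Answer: 44414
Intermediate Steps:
X = -52 (X = 3 - 55 = -52)
p = 2704 (p = (-52)² = 2704)
41710 + p = 41710 + 2704 = 44414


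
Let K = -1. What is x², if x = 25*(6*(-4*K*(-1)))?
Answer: 360000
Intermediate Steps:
x = -600 (x = 25*(6*(-4*(-1)*(-1))) = 25*(6*(4*(-1))) = 25*(6*(-4)) = 25*(-24) = -600)
x² = (-600)² = 360000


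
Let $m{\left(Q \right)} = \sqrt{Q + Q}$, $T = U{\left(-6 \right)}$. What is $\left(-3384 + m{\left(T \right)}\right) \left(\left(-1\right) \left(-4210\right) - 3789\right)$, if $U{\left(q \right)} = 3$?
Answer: $-1424664 + 421 \sqrt{6} \approx -1.4236 \cdot 10^{6}$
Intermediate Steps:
$T = 3$
$m{\left(Q \right)} = \sqrt{2} \sqrt{Q}$ ($m{\left(Q \right)} = \sqrt{2 Q} = \sqrt{2} \sqrt{Q}$)
$\left(-3384 + m{\left(T \right)}\right) \left(\left(-1\right) \left(-4210\right) - 3789\right) = \left(-3384 + \sqrt{2} \sqrt{3}\right) \left(\left(-1\right) \left(-4210\right) - 3789\right) = \left(-3384 + \sqrt{6}\right) \left(4210 - 3789\right) = \left(-3384 + \sqrt{6}\right) 421 = -1424664 + 421 \sqrt{6}$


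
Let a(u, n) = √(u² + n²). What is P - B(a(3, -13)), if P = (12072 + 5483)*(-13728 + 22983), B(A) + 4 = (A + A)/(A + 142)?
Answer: 1623577989475/9993 - 142*√178/9993 ≈ 1.6247e+8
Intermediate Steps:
a(u, n) = √(n² + u²)
B(A) = -4 + 2*A/(142 + A) (B(A) = -4 + (A + A)/(A + 142) = -4 + (2*A)/(142 + A) = -4 + 2*A/(142 + A))
P = 162471525 (P = 17555*9255 = 162471525)
P - B(a(3, -13)) = 162471525 - 2*(-284 - √((-13)² + 3²))/(142 + √((-13)² + 3²)) = 162471525 - 2*(-284 - √(169 + 9))/(142 + √(169 + 9)) = 162471525 - 2*(-284 - √178)/(142 + √178)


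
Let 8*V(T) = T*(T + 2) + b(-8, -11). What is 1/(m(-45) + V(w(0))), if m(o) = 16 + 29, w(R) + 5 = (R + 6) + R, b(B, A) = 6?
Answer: 8/369 ≈ 0.021680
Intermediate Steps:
w(R) = 1 + 2*R (w(R) = -5 + ((R + 6) + R) = -5 + ((6 + R) + R) = -5 + (6 + 2*R) = 1 + 2*R)
m(o) = 45
V(T) = ¾ + T*(2 + T)/8 (V(T) = (T*(T + 2) + 6)/8 = (T*(2 + T) + 6)/8 = (6 + T*(2 + T))/8 = ¾ + T*(2 + T)/8)
1/(m(-45) + V(w(0))) = 1/(45 + (¾ + (1 + 2*0)/4 + (1 + 2*0)²/8)) = 1/(45 + (¾ + (1 + 0)/4 + (1 + 0)²/8)) = 1/(45 + (¾ + (¼)*1 + (⅛)*1²)) = 1/(45 + (¾ + ¼ + (⅛)*1)) = 1/(45 + (¾ + ¼ + ⅛)) = 1/(45 + 9/8) = 1/(369/8) = 8/369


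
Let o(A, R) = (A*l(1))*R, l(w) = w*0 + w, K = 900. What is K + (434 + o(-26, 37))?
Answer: 372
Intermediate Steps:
l(w) = w (l(w) = 0 + w = w)
o(A, R) = A*R (o(A, R) = (A*1)*R = A*R)
K + (434 + o(-26, 37)) = 900 + (434 - 26*37) = 900 + (434 - 962) = 900 - 528 = 372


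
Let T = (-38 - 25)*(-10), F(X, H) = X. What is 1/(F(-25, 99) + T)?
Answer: 1/605 ≈ 0.0016529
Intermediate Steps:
T = 630 (T = -63*(-10) = 630)
1/(F(-25, 99) + T) = 1/(-25 + 630) = 1/605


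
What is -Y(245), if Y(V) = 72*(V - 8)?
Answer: -17064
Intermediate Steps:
Y(V) = -576 + 72*V (Y(V) = 72*(-8 + V) = -576 + 72*V)
-Y(245) = -(-576 + 72*245) = -(-576 + 17640) = -1*17064 = -17064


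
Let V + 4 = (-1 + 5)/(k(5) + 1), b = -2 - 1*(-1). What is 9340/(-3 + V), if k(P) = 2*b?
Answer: -9340/11 ≈ -849.09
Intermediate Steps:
b = -1 (b = -2 + 1 = -1)
k(P) = -2 (k(P) = 2*(-1) = -2)
V = -8 (V = -4 + (-1 + 5)/(-2 + 1) = -4 + 4/(-1) = -4 + 4*(-1) = -4 - 4 = -8)
9340/(-3 + V) = 9340/(-3 - 8) = 9340/(-11) = 9340*(-1/11) = -9340/11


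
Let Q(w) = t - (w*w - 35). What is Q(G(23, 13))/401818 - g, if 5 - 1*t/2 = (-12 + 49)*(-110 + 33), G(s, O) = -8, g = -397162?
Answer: 159586846195/401818 ≈ 3.9716e+5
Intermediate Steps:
t = 5708 (t = 10 - 2*(-12 + 49)*(-110 + 33) = 10 - 74*(-77) = 10 - 2*(-2849) = 10 + 5698 = 5708)
Q(w) = 5743 - w² (Q(w) = 5708 - (w*w - 35) = 5708 - (w² - 35) = 5708 - (-35 + w²) = 5708 + (35 - w²) = 5743 - w²)
Q(G(23, 13))/401818 - g = (5743 - 1*(-8)²)/401818 - 1*(-397162) = (5743 - 1*64)*(1/401818) + 397162 = (5743 - 64)*(1/401818) + 397162 = 5679*(1/401818) + 397162 = 5679/401818 + 397162 = 159586846195/401818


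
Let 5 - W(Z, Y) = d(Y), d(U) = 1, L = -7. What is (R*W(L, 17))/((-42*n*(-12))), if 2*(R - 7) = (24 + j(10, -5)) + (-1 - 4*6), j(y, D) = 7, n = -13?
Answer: -5/819 ≈ -0.0061050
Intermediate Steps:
W(Z, Y) = 4 (W(Z, Y) = 5 - 1*1 = 5 - 1 = 4)
R = 10 (R = 7 + ((24 + 7) + (-1 - 4*6))/2 = 7 + (31 + (-1 - 24))/2 = 7 + (31 - 25)/2 = 7 + (½)*6 = 7 + 3 = 10)
(R*W(L, 17))/((-42*n*(-12))) = (10*4)/((-42*(-13)*(-12))) = 40/((546*(-12))) = 40/(-6552) = 40*(-1/6552) = -5/819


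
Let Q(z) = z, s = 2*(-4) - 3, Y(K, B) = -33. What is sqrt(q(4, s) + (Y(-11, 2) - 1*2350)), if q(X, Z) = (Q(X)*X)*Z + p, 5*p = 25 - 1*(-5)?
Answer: I*sqrt(2553) ≈ 50.527*I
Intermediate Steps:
s = -11 (s = -8 - 3 = -11)
p = 6 (p = (25 - 1*(-5))/5 = (25 + 5)/5 = (1/5)*30 = 6)
q(X, Z) = 6 + Z*X**2 (q(X, Z) = (X*X)*Z + 6 = X**2*Z + 6 = Z*X**2 + 6 = 6 + Z*X**2)
sqrt(q(4, s) + (Y(-11, 2) - 1*2350)) = sqrt((6 - 11*4**2) + (-33 - 1*2350)) = sqrt((6 - 11*16) + (-33 - 2350)) = sqrt((6 - 176) - 2383) = sqrt(-170 - 2383) = sqrt(-2553) = I*sqrt(2553)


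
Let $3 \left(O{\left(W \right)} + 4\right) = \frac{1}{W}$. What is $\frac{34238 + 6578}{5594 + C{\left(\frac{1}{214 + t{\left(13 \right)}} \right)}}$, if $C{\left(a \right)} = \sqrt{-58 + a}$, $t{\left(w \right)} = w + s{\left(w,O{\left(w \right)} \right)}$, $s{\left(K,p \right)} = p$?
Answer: $\frac{1985968275392}{272185591973} - \frac{40816 i \sqrt{4387662610}}{272185591973} \approx 7.2964 - 0.009933 i$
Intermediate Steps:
$O{\left(W \right)} = -4 + \frac{1}{3 W}$
$t{\left(w \right)} = -4 + w + \frac{1}{3 w}$ ($t{\left(w \right)} = w - \left(4 - \frac{1}{3 w}\right) = -4 + w + \frac{1}{3 w}$)
$\frac{34238 + 6578}{5594 + C{\left(\frac{1}{214 + t{\left(13 \right)}} \right)}} = \frac{34238 + 6578}{5594 + \sqrt{-58 + \frac{1}{214 + \left(-4 + 13 + \frac{1}{3 \cdot 13}\right)}}} = \frac{40816}{5594 + \sqrt{-58 + \frac{1}{214 + \left(-4 + 13 + \frac{1}{3} \cdot \frac{1}{13}\right)}}} = \frac{40816}{5594 + \sqrt{-58 + \frac{1}{214 + \left(-4 + 13 + \frac{1}{39}\right)}}} = \frac{40816}{5594 + \sqrt{-58 + \frac{1}{214 + \frac{352}{39}}}} = \frac{40816}{5594 + \sqrt{-58 + \frac{1}{\frac{8698}{39}}}} = \frac{40816}{5594 + \sqrt{-58 + \frac{39}{8698}}} = \frac{40816}{5594 + \sqrt{- \frac{504445}{8698}}} = \frac{40816}{5594 + \frac{i \sqrt{4387662610}}{8698}}$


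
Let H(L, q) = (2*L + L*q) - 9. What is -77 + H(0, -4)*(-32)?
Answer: 211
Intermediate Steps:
H(L, q) = -9 + 2*L + L*q
-77 + H(0, -4)*(-32) = -77 + (-9 + 2*0 + 0*(-4))*(-32) = -77 + (-9 + 0 + 0)*(-32) = -77 - 9*(-32) = -77 + 288 = 211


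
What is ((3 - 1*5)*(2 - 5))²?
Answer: 36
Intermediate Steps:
((3 - 1*5)*(2 - 5))² = ((3 - 5)*(-3))² = (-2*(-3))² = 6² = 36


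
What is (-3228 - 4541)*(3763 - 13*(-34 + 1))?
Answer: -32567648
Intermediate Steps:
(-3228 - 4541)*(3763 - 13*(-34 + 1)) = -7769*(3763 - 13*(-33)) = -7769*(3763 + 429) = -7769*4192 = -32567648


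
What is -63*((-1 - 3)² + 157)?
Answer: -10899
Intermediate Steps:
-63*((-1 - 3)² + 157) = -63*((-4)² + 157) = -63*(16 + 157) = -63*173 = -10899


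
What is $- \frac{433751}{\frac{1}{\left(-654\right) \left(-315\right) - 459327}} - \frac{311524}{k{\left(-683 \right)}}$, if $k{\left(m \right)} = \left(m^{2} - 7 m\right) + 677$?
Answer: $\frac{51855885520702925}{471947} \approx 1.0988 \cdot 10^{11}$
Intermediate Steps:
$k{\left(m \right)} = 677 + m^{2} - 7 m$
$- \frac{433751}{\frac{1}{\left(-654\right) \left(-315\right) - 459327}} - \frac{311524}{k{\left(-683 \right)}} = - \frac{433751}{\frac{1}{\left(-654\right) \left(-315\right) - 459327}} - \frac{311524}{677 + \left(-683\right)^{2} - -4781} = - \frac{433751}{\frac{1}{206010 - 459327}} - \frac{311524}{677 + 466489 + 4781} = - \frac{433751}{\frac{1}{-253317}} - \frac{311524}{471947} = - \frac{433751}{- \frac{1}{253317}} - \frac{311524}{471947} = \left(-433751\right) \left(-253317\right) - \frac{311524}{471947} = 109876502067 - \frac{311524}{471947} = \frac{51855885520702925}{471947}$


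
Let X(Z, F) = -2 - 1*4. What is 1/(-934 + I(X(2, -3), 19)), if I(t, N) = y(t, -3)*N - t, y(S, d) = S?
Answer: -1/1042 ≈ -0.00095969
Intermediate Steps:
X(Z, F) = -6 (X(Z, F) = -2 - 4 = -6)
I(t, N) = -t + N*t (I(t, N) = t*N - t = N*t - t = -t + N*t)
1/(-934 + I(X(2, -3), 19)) = 1/(-934 - 6*(-1 + 19)) = 1/(-934 - 6*18) = 1/(-934 - 108) = 1/(-1042) = -1/1042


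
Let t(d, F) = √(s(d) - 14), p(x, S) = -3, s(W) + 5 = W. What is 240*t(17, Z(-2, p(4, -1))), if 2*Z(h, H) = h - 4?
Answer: 240*I*√2 ≈ 339.41*I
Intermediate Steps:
s(W) = -5 + W
Z(h, H) = -2 + h/2 (Z(h, H) = (h - 4)/2 = (-4 + h)/2 = -2 + h/2)
t(d, F) = √(-19 + d) (t(d, F) = √((-5 + d) - 14) = √(-19 + d))
240*t(17, Z(-2, p(4, -1))) = 240*√(-19 + 17) = 240*√(-2) = 240*(I*√2) = 240*I*√2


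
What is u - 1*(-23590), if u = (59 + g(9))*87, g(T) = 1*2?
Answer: 28897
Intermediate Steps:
g(T) = 2
u = 5307 (u = (59 + 2)*87 = 61*87 = 5307)
u - 1*(-23590) = 5307 - 1*(-23590) = 5307 + 23590 = 28897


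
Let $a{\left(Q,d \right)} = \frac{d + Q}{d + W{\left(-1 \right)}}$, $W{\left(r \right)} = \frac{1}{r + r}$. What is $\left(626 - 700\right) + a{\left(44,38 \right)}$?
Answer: $- \frac{5386}{75} \approx -71.813$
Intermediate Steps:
$W{\left(r \right)} = \frac{1}{2 r}$
$a{\left(Q,d \right)} = \frac{Q + d}{- \frac{1}{2} + d}$ ($a{\left(Q,d \right)} = \frac{d + Q}{d + \frac{1}{2 \left(-1\right)}} = \frac{Q + d}{d + \frac{1}{2} \left(-1\right)} = \frac{Q + d}{d - \frac{1}{2}} = \frac{Q + d}{- \frac{1}{2} + d}$)
$\left(626 - 700\right) + a{\left(44,38 \right)} = \left(626 - 700\right) + \frac{2 \left(44 + 38\right)}{-1 + 2 \cdot 38} = -74 + 2 \frac{1}{-1 + 76} \cdot 82 = -74 + 2 \cdot \frac{1}{75} \cdot 82 = -74 + \frac{164}{75} = - \frac{5386}{75}$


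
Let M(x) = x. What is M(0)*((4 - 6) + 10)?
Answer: 0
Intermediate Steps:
M(0)*((4 - 6) + 10) = 0*((4 - 6) + 10) = 0*(-2 + 10) = 0*8 = 0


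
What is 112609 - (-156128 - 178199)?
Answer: 446936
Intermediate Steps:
112609 - (-156128 - 178199) = 112609 - 1*(-334327) = 112609 + 334327 = 446936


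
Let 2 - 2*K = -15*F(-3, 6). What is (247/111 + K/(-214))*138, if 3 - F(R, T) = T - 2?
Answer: 2464657/7918 ≈ 311.27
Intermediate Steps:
F(R, T) = 5 - T (F(R, T) = 3 - (T - 2) = 3 - (-2 + T) = 3 + (2 - T) = 5 - T)
K = -13/2 (K = 1 - (-15)*(5 - 1*6)/2 = 1 - (-15)*(5 - 6)/2 = 1 - (-15)*(-1)/2 = 1 - 1/2*15 = 1 - 15/2 = -13/2 ≈ -6.5000)
(247/111 + K/(-214))*138 = (247/111 - 13/2/(-214))*138 = (247*(1/111) - 13/2*(-1/214))*138 = (247/111 + 13/428)*138 = (107159/47508)*138 = 2464657/7918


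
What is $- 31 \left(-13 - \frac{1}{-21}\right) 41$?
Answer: $\frac{345712}{21} \approx 16462.0$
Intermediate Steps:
$- 31 \left(-13 - \frac{1}{-21}\right) 41 = - 31 \left(-13 - - \frac{1}{21}\right) 41 = - 31 \left(-13 + \frac{1}{21}\right) 41 = \left(-31\right) \left(- \frac{272}{21}\right) 41 = \frac{8432}{21} \cdot 41 = \frac{345712}{21}$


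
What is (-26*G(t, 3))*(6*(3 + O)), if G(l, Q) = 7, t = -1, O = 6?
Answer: -9828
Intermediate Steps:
(-26*G(t, 3))*(6*(3 + O)) = (-26*7)*(6*(3 + 6)) = -1092*9 = -182*54 = -9828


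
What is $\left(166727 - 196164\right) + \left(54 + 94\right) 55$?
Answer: $-21297$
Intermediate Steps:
$\left(166727 - 196164\right) + \left(54 + 94\right) 55 = -29437 + 148 \cdot 55 = -29437 + 8140 = -21297$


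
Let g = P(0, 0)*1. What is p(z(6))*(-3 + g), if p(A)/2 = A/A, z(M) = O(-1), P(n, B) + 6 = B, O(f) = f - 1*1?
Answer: -18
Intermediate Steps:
O(f) = -1 + f (O(f) = f - 1 = -1 + f)
P(n, B) = -6 + B
z(M) = -2 (z(M) = -1 - 1 = -2)
g = -6 (g = (-6 + 0)*1 = -6*1 = -6)
p(A) = 2 (p(A) = 2*(A/A) = 2*1 = 2)
p(z(6))*(-3 + g) = 2*(-3 - 6) = 2*(-9) = -18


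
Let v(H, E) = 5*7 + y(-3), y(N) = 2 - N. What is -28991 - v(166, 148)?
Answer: -29031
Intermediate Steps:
v(H, E) = 40 (v(H, E) = 5*7 + (2 - 1*(-3)) = 35 + (2 + 3) = 35 + 5 = 40)
-28991 - v(166, 148) = -28991 - 1*40 = -28991 - 40 = -29031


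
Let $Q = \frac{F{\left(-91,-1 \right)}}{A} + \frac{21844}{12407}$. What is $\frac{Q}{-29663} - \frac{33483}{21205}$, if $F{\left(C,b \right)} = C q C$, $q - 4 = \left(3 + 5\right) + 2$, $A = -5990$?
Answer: $- \frac{7378530445599448}{4674626892469595} \approx -1.5784$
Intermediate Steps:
$q = 14$ ($q = 4 + \left(\left(3 + 5\right) + 2\right) = 4 + \left(8 + 2\right) = 4 + 10 = 14$)
$F{\left(C,b \right)} = 14 C^{2}$ ($F{\left(C,b \right)} = C 14 C = 14 C C = 14 C^{2}$)
$Q = - \frac{653773789}{37158965}$ ($Q = \frac{14 \left(-91\right)^{2}}{-5990} + \frac{21844}{12407} = 14 \cdot 8281 \left(- \frac{1}{5990}\right) + 21844 \cdot \frac{1}{12407} = 115934 \left(- \frac{1}{5990}\right) + \frac{21844}{12407} = - \frac{57967}{2995} + \frac{21844}{12407} = - \frac{653773789}{37158965} \approx -17.594$)
$\frac{Q}{-29663} - \frac{33483}{21205} = - \frac{653773789}{37158965 \left(-29663\right)} - \frac{33483}{21205} = \left(- \frac{653773789}{37158965}\right) \left(- \frac{1}{29663}\right) - \frac{33483}{21205} = \frac{653773789}{1102246378795} - \frac{33483}{21205} = - \frac{7378530445599448}{4674626892469595}$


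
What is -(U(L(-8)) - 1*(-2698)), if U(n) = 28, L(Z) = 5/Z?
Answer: -2726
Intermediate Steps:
-(U(L(-8)) - 1*(-2698)) = -(28 - 1*(-2698)) = -(28 + 2698) = -1*2726 = -2726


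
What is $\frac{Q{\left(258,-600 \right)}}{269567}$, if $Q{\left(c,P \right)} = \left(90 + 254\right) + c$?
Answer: $\frac{14}{6269} \approx 0.0022332$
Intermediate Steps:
$Q{\left(c,P \right)} = 344 + c$
$\frac{Q{\left(258,-600 \right)}}{269567} = \frac{344 + 258}{269567} = 602 \cdot \frac{1}{269567} = \frac{14}{6269}$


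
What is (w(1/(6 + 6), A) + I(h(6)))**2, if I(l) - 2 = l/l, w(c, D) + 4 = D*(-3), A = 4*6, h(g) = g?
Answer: 5329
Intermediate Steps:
A = 24
w(c, D) = -4 - 3*D (w(c, D) = -4 + D*(-3) = -4 - 3*D)
I(l) = 3 (I(l) = 2 + l/l = 2 + 1 = 3)
(w(1/(6 + 6), A) + I(h(6)))**2 = ((-4 - 3*24) + 3)**2 = ((-4 - 72) + 3)**2 = (-76 + 3)**2 = (-73)**2 = 5329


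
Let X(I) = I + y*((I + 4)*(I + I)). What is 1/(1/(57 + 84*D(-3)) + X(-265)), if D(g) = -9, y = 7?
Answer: 699/676663454 ≈ 1.0330e-6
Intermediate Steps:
X(I) = I + 14*I*(4 + I) (X(I) = I + 7*((I + 4)*(I + I)) = I + 7*((4 + I)*(2*I)) = I + 7*(2*I*(4 + I)) = I + 14*I*(4 + I))
1/(1/(57 + 84*D(-3)) + X(-265)) = 1/(1/(57 + 84*(-9)) - 265*(57 + 14*(-265))) = 1/(1/(57 - 756) - 265*(57 - 3710)) = 1/(1/(-699) - 265*(-3653)) = 1/(-1/699 + 968045) = 1/(676663454/699) = 699/676663454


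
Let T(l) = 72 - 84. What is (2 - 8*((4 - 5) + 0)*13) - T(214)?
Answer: 118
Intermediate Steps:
T(l) = -12
(2 - 8*((4 - 5) + 0)*13) - T(214) = (2 - 8*((4 - 5) + 0)*13) - 1*(-12) = (2 - 8*(-1 + 0)*13) + 12 = (2 - 8*(-1)*13) + 12 = (2 + 8*13) + 12 = (2 + 104) + 12 = 106 + 12 = 118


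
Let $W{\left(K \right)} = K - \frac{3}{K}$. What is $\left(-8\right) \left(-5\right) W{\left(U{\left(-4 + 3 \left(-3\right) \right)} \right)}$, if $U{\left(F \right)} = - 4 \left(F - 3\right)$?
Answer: $\frac{20465}{8} \approx 2558.1$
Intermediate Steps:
$U{\left(F \right)} = 12 - 4 F$ ($U{\left(F \right)} = - 4 \left(-3 + F\right) = 12 - 4 F$)
$\left(-8\right) \left(-5\right) W{\left(U{\left(-4 + 3 \left(-3\right) \right)} \right)} = \left(-8\right) \left(-5\right) \left(\left(12 - 4 \left(-4 + 3 \left(-3\right)\right)\right) - \frac{3}{12 - 4 \left(-4 + 3 \left(-3\right)\right)}\right) = 40 \left(\left(12 - 4 \left(-4 - 9\right)\right) - \frac{3}{12 - 4 \left(-4 - 9\right)}\right) = 40 \left(\left(12 - -52\right) - \frac{3}{12 - -52}\right) = 40 \left(\left(12 + 52\right) - \frac{3}{12 + 52}\right) = 40 \left(64 - \frac{3}{64}\right) = 40 \cdot \frac{4093}{64} = \frac{20465}{8}$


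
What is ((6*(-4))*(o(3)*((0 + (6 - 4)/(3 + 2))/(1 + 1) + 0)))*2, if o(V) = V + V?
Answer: -288/5 ≈ -57.600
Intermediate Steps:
o(V) = 2*V
((6*(-4))*(o(3)*((0 + (6 - 4)/(3 + 2))/(1 + 1) + 0)))*2 = ((6*(-4))*((2*3)*((0 + (6 - 4)/(3 + 2))/(1 + 1) + 0)))*2 = -144*((0 + 2/5)/2 + 0)*2 = -144*((1/2)*(2/5) + 0)*2 = -144*(1/5 + 0)*2 = -144/5*2 = -288/5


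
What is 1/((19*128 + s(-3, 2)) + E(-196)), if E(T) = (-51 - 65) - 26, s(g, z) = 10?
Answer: 1/2300 ≈ 0.00043478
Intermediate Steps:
E(T) = -142 (E(T) = -116 - 26 = -142)
1/((19*128 + s(-3, 2)) + E(-196)) = 1/((19*128 + 10) - 142) = 1/((2432 + 10) - 142) = 1/(2442 - 142) = 1/2300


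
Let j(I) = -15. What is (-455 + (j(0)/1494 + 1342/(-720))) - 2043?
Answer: -74696233/29880 ≈ -2499.9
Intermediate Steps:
(-455 + (j(0)/1494 + 1342/(-720))) - 2043 = (-455 + (-15/1494 + 1342/(-720))) - 2043 = (-455 + (-15*1/1494 + 1342*(-1/720))) - 2043 = (-455 + (-5/498 - 671/360)) - 2043 = (-455 - 55993/29880) - 2043 = -13651393/29880 - 2043 = -74696233/29880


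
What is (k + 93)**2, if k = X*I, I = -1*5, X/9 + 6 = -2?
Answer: 205209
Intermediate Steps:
X = -72 (X = -54 + 9*(-2) = -54 - 18 = -72)
I = -5
k = 360 (k = -72*(-5) = 360)
(k + 93)**2 = (360 + 93)**2 = 453**2 = 205209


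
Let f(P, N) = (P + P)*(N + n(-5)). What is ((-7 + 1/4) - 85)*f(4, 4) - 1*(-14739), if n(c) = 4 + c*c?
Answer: -9483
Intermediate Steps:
n(c) = 4 + c²
f(P, N) = 2*P*(29 + N) (f(P, N) = (P + P)*(N + (4 + (-5)²)) = (2*P)*(N + (4 + 25)) = (2*P)*(N + 29) = (2*P)*(29 + N) = 2*P*(29 + N))
((-7 + 1/4) - 85)*f(4, 4) - 1*(-14739) = ((-7 + 1/4) - 85)*(2*4*(29 + 4)) - 1*(-14739) = ((-7 + ¼) - 85)*(2*4*33) + 14739 = (-27/4 - 85)*264 + 14739 = -367/4*264 + 14739 = -24222 + 14739 = -9483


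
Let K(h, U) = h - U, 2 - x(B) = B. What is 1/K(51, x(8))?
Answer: 1/57 ≈ 0.017544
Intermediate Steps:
x(B) = 2 - B
1/K(51, x(8)) = 1/(51 - (2 - 1*8)) = 1/(51 - (2 - 8)) = 1/(51 - 1*(-6)) = 1/(51 + 6) = 1/57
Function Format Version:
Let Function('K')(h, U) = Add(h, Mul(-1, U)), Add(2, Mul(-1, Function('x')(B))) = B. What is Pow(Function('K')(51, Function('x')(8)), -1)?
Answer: Rational(1, 57) ≈ 0.017544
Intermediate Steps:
Function('x')(B) = Add(2, Mul(-1, B))
Pow(Function('K')(51, Function('x')(8)), -1) = Pow(Add(51, Mul(-1, Add(2, Mul(-1, 8)))), -1) = Pow(Add(51, Mul(-1, Add(2, -8))), -1) = Pow(Add(51, Mul(-1, -6)), -1) = Pow(Add(51, 6), -1) = Pow(57, -1) = Rational(1, 57)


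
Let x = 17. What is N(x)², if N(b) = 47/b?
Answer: 2209/289 ≈ 7.6436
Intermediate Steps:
N(x)² = (47/17)² = 2209/289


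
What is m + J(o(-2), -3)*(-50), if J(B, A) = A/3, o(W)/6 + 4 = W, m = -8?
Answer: 42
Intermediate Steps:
o(W) = -24 + 6*W
J(B, A) = A/3 (J(B, A) = A*(⅓) = A/3)
m + J(o(-2), -3)*(-50) = -8 + ((⅓)*(-3))*(-50) = -8 - 1*(-50) = -8 + 50 = 42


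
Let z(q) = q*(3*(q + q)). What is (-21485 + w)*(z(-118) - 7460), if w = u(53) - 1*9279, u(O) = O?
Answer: -2336615724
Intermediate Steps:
w = -9226 (w = 53 - 1*9279 = 53 - 9279 = -9226)
z(q) = 6*q² (z(q) = q*(3*(2*q)) = q*(6*q) = 6*q²)
(-21485 + w)*(z(-118) - 7460) = (-21485 - 9226)*(6*(-118)² - 7460) = -30711*(6*13924 - 7460) = -30711*(83544 - 7460) = -30711*76084 = -2336615724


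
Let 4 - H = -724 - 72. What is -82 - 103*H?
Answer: -82482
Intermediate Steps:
H = 800 (H = 4 - (-724 - 72) = 4 - 1*(-796) = 4 + 796 = 800)
-82 - 103*H = -82 - 103*800 = -82 - 82400 = -82482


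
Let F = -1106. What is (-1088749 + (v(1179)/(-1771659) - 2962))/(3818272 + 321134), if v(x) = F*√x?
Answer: -1091711/4139406 + 553*√131/1222269315759 ≈ -0.26374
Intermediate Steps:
v(x) = -1106*√x
(-1088749 + (v(1179)/(-1771659) - 2962))/(3818272 + 321134) = (-1088749 + (-3318*√131/(-1771659) - 2962))/(3818272 + 321134) = (-1088749 + (-3318*√131*(-1/1771659) - 2962))/4139406 = (-1088749 + (-3318*√131*(-1/1771659) - 2962))*(1/4139406) = (-1088749 + (1106*√131/590553 - 2962))*(1/4139406) = (-1088749 + (-2962 + 1106*√131/590553))*(1/4139406) = (-1091711 + 1106*√131/590553)*(1/4139406) = -1091711/4139406 + 553*√131/1222269315759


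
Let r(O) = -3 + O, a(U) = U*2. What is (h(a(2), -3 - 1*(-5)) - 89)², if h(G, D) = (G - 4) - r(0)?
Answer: 7396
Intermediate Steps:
a(U) = 2*U
h(G, D) = -1 + G (h(G, D) = (G - 4) - (-3 + 0) = (-4 + G) - 1*(-3) = (-4 + G) + 3 = -1 + G)
(h(a(2), -3 - 1*(-5)) - 89)² = ((-1 + 2*2) - 89)² = ((-1 + 4) - 89)² = (3 - 89)² = (-86)² = 7396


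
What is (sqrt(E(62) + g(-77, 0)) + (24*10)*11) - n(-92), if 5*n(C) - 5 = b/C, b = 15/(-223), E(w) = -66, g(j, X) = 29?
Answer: 54141721/20516 + I*sqrt(37) ≈ 2639.0 + 6.0828*I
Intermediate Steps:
b = -15/223 (b = 15*(-1/223) = -15/223 ≈ -0.067265)
n(C) = 1 - 3/(223*C) (n(C) = 1 + (-15/(223*C))/5 = 1 - 3/(223*C))
(sqrt(E(62) + g(-77, 0)) + (24*10)*11) - n(-92) = (sqrt(-66 + 29) + (24*10)*11) - (-3/223 - 92)/(-92) = (sqrt(-37) + 240*11) - (-1)*(-20519)/(92*223) = (I*sqrt(37) + 2640) - 1*20519/20516 = (2640 + I*sqrt(37)) - 20519/20516 = 54141721/20516 + I*sqrt(37)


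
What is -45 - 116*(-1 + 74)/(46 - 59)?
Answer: 7883/13 ≈ 606.38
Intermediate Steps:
-45 - 116*(-1 + 74)/(46 - 59) = -45 - 8468/(-13) = -45 - 8468*(-1)/13 = -45 - 116*(-73/13) = -45 + 8468/13 = 7883/13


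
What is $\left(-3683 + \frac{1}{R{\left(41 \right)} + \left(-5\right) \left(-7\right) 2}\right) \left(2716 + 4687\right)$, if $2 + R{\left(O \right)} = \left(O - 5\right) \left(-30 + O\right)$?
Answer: $- \frac{12651068133}{464} \approx -2.7265 \cdot 10^{7}$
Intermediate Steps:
$R{\left(O \right)} = -2 + \left(-30 + O\right) \left(-5 + O\right)$ ($R{\left(O \right)} = -2 + \left(O - 5\right) \left(-30 + O\right) = -2 + \left(-5 + O\right) \left(-30 + O\right) = -2 + \left(-30 + O\right) \left(-5 + O\right)$)
$\left(-3683 + \frac{1}{R{\left(41 \right)} + \left(-5\right) \left(-7\right) 2}\right) \left(2716 + 4687\right) = \left(-3683 + \frac{1}{\left(148 + 41^{2} - 1435\right) + \left(-5\right) \left(-7\right) 2}\right) \left(2716 + 4687\right) = \left(-3683 + \frac{1}{\left(148 + 1681 - 1435\right) + 35 \cdot 2}\right) 7403 = \left(-3683 + \frac{1}{394 + 70}\right) 7403 = \left(-3683 + \frac{1}{464}\right) 7403 = \left(- \frac{1708911}{464}\right) 7403 = - \frac{12651068133}{464}$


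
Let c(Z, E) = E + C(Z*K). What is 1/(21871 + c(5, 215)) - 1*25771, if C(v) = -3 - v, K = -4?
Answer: -569616412/22103 ≈ -25771.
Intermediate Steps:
c(Z, E) = -3 + E + 4*Z (c(Z, E) = E + (-3 - Z*(-4)) = E + (-3 - (-4)*Z) = E + (-3 + 4*Z) = -3 + E + 4*Z)
1/(21871 + c(5, 215)) - 1*25771 = 1/(21871 + (-3 + 215 + 4*5)) - 1*25771 = 1/(21871 + (-3 + 215 + 20)) - 25771 = 1/(21871 + 232) - 25771 = 1/22103 - 25771 = -569616412/22103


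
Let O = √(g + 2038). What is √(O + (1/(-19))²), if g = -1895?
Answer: √(1 + 361*√143)/19 ≈ 3.4585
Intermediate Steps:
O = √143 (O = √(-1895 + 2038) = √143 ≈ 11.958)
√(O + (1/(-19))²) = √(√143 + (1/(-19))²) = √(√143 + (-1/19)²) = √(√143 + 1/361) = √(1/361 + √143)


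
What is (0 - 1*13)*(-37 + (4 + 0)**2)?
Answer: 273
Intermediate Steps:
(0 - 1*13)*(-37 + (4 + 0)**2) = (0 - 13)*(-37 + 4**2) = -13*(-37 + 16) = -13*(-21) = 273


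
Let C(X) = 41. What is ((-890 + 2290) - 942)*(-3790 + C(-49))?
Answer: -1717042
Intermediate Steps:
((-890 + 2290) - 942)*(-3790 + C(-49)) = ((-890 + 2290) - 942)*(-3790 + 41) = (1400 - 942)*(-3749) = 458*(-3749) = -1717042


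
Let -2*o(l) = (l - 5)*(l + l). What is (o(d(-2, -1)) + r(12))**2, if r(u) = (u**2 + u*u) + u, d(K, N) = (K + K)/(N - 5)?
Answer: 7431076/81 ≈ 91742.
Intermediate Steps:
d(K, N) = 2*K/(-5 + N) (d(K, N) = (2*K)/(-5 + N) = 2*K/(-5 + N))
o(l) = -l*(-5 + l) (o(l) = -(l - 5)*(l + l)/2 = -(-5 + l)*2*l/2 = -l*(-5 + l))
r(u) = u + 2*u**2 (r(u) = (u**2 + u**2) + u = 2*u**2 + u = u + 2*u**2)
(o(d(-2, -1)) + r(12))**2 = ((2*(-2)/(-5 - 1))*(5 - 2*(-2)/(-5 - 1)) + 12*(1 + 2*12))**2 = ((2*(-2)/(-6))*(5 - 2*(-2)/(-6)) + 12*(1 + 24))**2 = ((2*(-2)*(-1/6))*(5 - 2*(-2)*(-1)/6) + 12*25)**2 = (2*(5 - 1*2/3)/3 + 300)**2 = (2*(5 - 2/3)/3 + 300)**2 = ((2/3)*(13/3) + 300)**2 = (26/9 + 300)**2 = (2726/9)**2 = 7431076/81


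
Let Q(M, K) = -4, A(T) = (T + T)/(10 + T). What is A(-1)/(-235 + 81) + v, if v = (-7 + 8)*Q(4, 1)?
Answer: -2771/693 ≈ -3.9986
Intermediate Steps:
A(T) = 2*T/(10 + T) (A(T) = (2*T)/(10 + T) = 2*T/(10 + T))
v = -4 (v = (-7 + 8)*(-4) = 1*(-4) = -4)
A(-1)/(-235 + 81) + v = (2*(-1)/(10 - 1))/(-235 + 81) - 4 = (2*(-1)/9)/(-154) - 4 = (2*(-1)*(⅑))*(-1/154) - 4 = -2/9*(-1/154) - 4 = 1/693 - 4 = -2771/693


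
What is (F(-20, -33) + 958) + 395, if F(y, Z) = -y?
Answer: 1373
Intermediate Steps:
(F(-20, -33) + 958) + 395 = (-1*(-20) + 958) + 395 = (20 + 958) + 395 = 978 + 395 = 1373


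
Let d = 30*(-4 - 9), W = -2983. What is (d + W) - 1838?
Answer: -5211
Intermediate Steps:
d = -390 (d = 30*(-13) = -390)
(d + W) - 1838 = (-390 - 2983) - 1838 = -3373 - 1838 = -5211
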